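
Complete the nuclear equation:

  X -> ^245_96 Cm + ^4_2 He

Cf-249

Conserve mass number: A = 245 + 4, so A = 249.
Conserve atomic number: Z = 96 + 2, so Z = 98.
Z = 98 is californium, so the species is ^249_98 Cf.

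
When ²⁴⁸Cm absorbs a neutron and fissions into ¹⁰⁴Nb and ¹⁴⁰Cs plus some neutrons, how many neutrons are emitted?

Conserve mass number: 249 = 104 + 140 + k, so k = 249 − 244 = 5.
Check atomic number: 96 = 41 + 55 + 0 = 96. ✓

5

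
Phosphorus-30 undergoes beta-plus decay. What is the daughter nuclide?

Si-30

Beta-plus decay: mass number changes by +0, atomic number by -1.
A: 30 = 30; Z: 15 − 1 = 14.
Z = 14 is silicon, so the daughter is silicon-30.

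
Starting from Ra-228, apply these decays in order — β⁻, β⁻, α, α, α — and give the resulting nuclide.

Po-216

Start: (A, Z) = (228, 88).
After β⁻: (228, 89).
After β⁻: (228, 90).
After α: (224, 88).
After α: (220, 86).
After α: (216, 84).
Z = 84 is polonium.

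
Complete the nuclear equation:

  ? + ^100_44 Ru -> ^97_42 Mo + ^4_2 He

neutron

Conserve mass number: A + 100 = 97 + 4, so A = 1.
Conserve atomic number: Z + 44 = 42 + 2, so Z = 0.
A = 1 and Z = 0 is ^1_0 n — a neutron.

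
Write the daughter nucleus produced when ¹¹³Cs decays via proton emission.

Xe-112

Proton emission: mass number changes by -1, atomic number by -1.
A: 113 − 1 = 112; Z: 55 − 1 = 54.
Z = 54 is xenon, so the daughter is ¹¹²Xe.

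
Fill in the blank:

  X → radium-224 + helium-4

Th-228

Conserve mass number: A = 224 + 4, so A = 228.
Conserve atomic number: Z = 88 + 2, so Z = 90.
Z = 90 is thorium, so the species is thorium-228.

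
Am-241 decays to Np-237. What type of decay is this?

alpha decay

ΔA = 237 − 241 = -4; ΔZ = 93 − 95 = -2.
A drops by 4 and Z drops by 2 — the signature of alpha emission.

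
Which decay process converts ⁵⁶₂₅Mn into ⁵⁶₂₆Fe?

beta-minus decay

ΔA = 56 − 56 = 0; ΔZ = 26 − 25 = +1.
A is unchanged and Z rises by 1 — a neutron has become a proton (β⁻ decay).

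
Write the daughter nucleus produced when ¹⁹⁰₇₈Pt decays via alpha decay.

Alpha decay: mass number changes by -4, atomic number by -2.
A: 190 − 4 = 186; Z: 78 − 2 = 76.
Z = 76 is osmium, so the daughter is ¹⁸⁶₇₆Os.

Os-186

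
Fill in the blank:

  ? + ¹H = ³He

Conserve mass number: A + 1 = 3, so A = 2.
Conserve atomic number: Z + 1 = 2, so Z = 1.
A = 2 and Z = 1 is ²H — a deuteron.

deuteron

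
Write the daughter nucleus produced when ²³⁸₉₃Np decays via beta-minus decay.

Beta-minus decay: mass number changes by +0, atomic number by +1.
A: 238 = 238; Z: 93 + 1 = 94.
Z = 94 is plutonium, so the daughter is ²³⁸₉₄Pu.

Pu-238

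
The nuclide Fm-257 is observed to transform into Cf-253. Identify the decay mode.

ΔA = 253 − 257 = -4; ΔZ = 98 − 100 = -2.
A drops by 4 and Z drops by 2 — the signature of alpha emission.

alpha decay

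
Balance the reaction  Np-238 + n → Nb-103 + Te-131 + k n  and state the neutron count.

Conserve mass number: 239 = 103 + 131 + k, so k = 239 − 234 = 5.
Check atomic number: 93 = 41 + 52 + 0 = 93. ✓

5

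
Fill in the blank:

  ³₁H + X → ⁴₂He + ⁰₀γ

proton

Conserve mass number: 3 + A = 4 + 0, so A = 1.
Conserve atomic number: 1 + Z = 2 + 0, so Z = 1.
A = 1 and Z = 1 is ¹₁H — a proton.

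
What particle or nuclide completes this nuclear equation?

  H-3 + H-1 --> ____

Conserve mass number: 3 + 1 = A, so A = 4.
Conserve atomic number: 1 + 1 = Z, so Z = 2.
A = 4 and Z = 2 is He-4 — an alpha particle.

He-4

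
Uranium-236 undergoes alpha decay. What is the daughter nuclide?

Alpha decay: mass number changes by -4, atomic number by -2.
A: 236 − 4 = 232; Z: 92 − 2 = 90.
Z = 90 is thorium, so the daughter is thorium-232.

Th-232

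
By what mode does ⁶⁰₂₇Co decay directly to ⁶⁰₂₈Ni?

beta-minus decay

ΔA = 60 − 60 = 0; ΔZ = 28 − 27 = +1.
A is unchanged and Z rises by 1 — a neutron has become a proton (β⁻ decay).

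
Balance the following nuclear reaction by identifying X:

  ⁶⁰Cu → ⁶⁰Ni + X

Conserve mass number: 60 = 60 + A, so A = 0.
Conserve atomic number: 29 = 28 + Z, so Z = 1.
A = 0 and Z = 1 is e⁺ — a positron.

positron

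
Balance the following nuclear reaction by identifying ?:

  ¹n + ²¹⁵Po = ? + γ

Po-216

Conserve mass number: 1 + 215 = A + 0, so A = 216.
Conserve atomic number: 0 + 84 = Z + 0, so Z = 84.
Z = 84 is polonium, so the species is ²¹⁶Po.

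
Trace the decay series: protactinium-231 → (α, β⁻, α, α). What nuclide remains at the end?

Start: (A, Z) = (231, 91).
After α: (227, 89).
After β⁻: (227, 90).
After α: (223, 88).
After α: (219, 86).
Z = 86 is radon.

Rn-219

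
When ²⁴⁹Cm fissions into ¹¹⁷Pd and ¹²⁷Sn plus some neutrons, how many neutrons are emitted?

Conserve mass number: 249 = 117 + 127 + k, so k = 249 − 244 = 5.
Check atomic number: 96 = 46 + 50 + 0 = 96. ✓

5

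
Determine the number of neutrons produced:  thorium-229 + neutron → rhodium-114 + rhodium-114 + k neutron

2

Conserve mass number: 230 = 114 + 114 + k, so k = 230 − 228 = 2.
Check atomic number: 90 = 45 + 45 + 0 = 90. ✓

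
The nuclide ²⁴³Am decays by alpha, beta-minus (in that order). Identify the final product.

Start: (A, Z) = (243, 95).
After α: (239, 93).
After β⁻: (239, 94).
Z = 94 is plutonium.

Pu-239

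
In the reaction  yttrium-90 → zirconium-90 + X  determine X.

beta-minus particle

Conserve mass number: 90 = 90 + A, so A = 0.
Conserve atomic number: 39 = 40 + Z, so Z = -1.
A = 0 and Z = -1 is e⁻ — a beta-minus particle.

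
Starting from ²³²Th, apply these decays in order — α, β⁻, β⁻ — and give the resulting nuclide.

Start: (A, Z) = (232, 90).
After α: (228, 88).
After β⁻: (228, 89).
After β⁻: (228, 90).
Z = 90 is thorium.

Th-228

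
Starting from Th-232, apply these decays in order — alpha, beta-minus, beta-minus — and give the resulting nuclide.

Start: (A, Z) = (232, 90).
After α: (228, 88).
After β⁻: (228, 89).
After β⁻: (228, 90).
Z = 90 is thorium.

Th-228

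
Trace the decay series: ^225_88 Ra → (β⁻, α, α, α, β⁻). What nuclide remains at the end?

Po-213

Start: (A, Z) = (225, 88).
After β⁻: (225, 89).
After α: (221, 87).
After α: (217, 85).
After α: (213, 83).
After β⁻: (213, 84).
Z = 84 is polonium.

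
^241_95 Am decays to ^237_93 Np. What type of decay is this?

ΔA = 237 − 241 = -4; ΔZ = 93 − 95 = -2.
A drops by 4 and Z drops by 2 — the signature of alpha emission.

alpha decay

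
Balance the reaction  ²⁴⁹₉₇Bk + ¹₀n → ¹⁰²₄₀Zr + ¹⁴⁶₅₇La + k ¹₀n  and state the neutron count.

2

Conserve mass number: 250 = 102 + 146 + k, so k = 250 − 248 = 2.
Check atomic number: 97 = 40 + 57 + 0 = 97. ✓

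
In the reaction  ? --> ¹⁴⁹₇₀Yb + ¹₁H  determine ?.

Conserve mass number: A = 149 + 1, so A = 150.
Conserve atomic number: Z = 70 + 1, so Z = 71.
Z = 71 is lutetium, so the species is ¹⁵⁰₇₁Lu.

Lu-150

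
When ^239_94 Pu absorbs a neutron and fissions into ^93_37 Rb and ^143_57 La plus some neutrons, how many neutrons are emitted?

Conserve mass number: 240 = 93 + 143 + k, so k = 240 − 236 = 4.
Check atomic number: 94 = 37 + 57 + 0 = 94. ✓

4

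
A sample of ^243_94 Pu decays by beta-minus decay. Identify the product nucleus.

Beta-minus decay: mass number changes by +0, atomic number by +1.
A: 243 = 243; Z: 94 + 1 = 95.
Z = 95 is americium, so the daughter is ^243_95 Am.

Am-243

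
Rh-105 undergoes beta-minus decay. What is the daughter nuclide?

Pd-105

Beta-minus decay: mass number changes by +0, atomic number by +1.
A: 105 = 105; Z: 45 + 1 = 46.
Z = 46 is palladium, so the daughter is Pd-105.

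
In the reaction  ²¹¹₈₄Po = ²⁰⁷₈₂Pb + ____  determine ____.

alpha particle

Conserve mass number: 211 = 207 + A, so A = 4.
Conserve atomic number: 84 = 82 + Z, so Z = 2.
A = 4 and Z = 2 is ⁴₂He — an alpha particle.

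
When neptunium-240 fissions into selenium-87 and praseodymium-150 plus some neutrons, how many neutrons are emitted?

Conserve mass number: 240 = 87 + 150 + k, so k = 240 − 237 = 3.
Check atomic number: 93 = 34 + 59 + 0 = 93. ✓

3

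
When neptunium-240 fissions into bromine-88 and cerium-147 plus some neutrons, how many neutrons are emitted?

Conserve mass number: 240 = 88 + 147 + k, so k = 240 − 235 = 5.
Check atomic number: 93 = 35 + 58 + 0 = 93. ✓

5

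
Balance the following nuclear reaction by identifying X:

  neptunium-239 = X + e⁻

Pu-239

Conserve mass number: 239 = A + 0, so A = 239.
Conserve atomic number: 93 = Z − 1, so Z = 94.
Z = 94 is plutonium, so the species is plutonium-239.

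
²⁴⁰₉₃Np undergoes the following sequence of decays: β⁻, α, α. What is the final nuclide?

Th-232

Start: (A, Z) = (240, 93).
After β⁻: (240, 94).
After α: (236, 92).
After α: (232, 90).
Z = 90 is thorium.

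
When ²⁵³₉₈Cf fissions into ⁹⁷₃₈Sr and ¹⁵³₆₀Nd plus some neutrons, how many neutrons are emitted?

3

Conserve mass number: 253 = 97 + 153 + k, so k = 253 − 250 = 3.
Check atomic number: 98 = 38 + 60 + 0 = 98. ✓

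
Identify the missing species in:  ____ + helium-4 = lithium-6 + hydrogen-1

He-3

Conserve mass number: A + 4 = 6 + 1, so A = 3.
Conserve atomic number: Z + 2 = 3 + 1, so Z = 2.
Z = 2 is helium, so the species is helium-3.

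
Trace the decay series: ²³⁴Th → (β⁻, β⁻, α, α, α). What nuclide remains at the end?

Rn-222

Start: (A, Z) = (234, 90).
After β⁻: (234, 91).
After β⁻: (234, 92).
After α: (230, 90).
After α: (226, 88).
After α: (222, 86).
Z = 86 is radon.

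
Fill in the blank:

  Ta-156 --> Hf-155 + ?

proton

Conserve mass number: 156 = 155 + A, so A = 1.
Conserve atomic number: 73 = 72 + Z, so Z = 1.
A = 1 and Z = 1 is H-1 — a proton.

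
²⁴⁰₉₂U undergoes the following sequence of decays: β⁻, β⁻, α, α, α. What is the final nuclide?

Start: (A, Z) = (240, 92).
After β⁻: (240, 93).
After β⁻: (240, 94).
After α: (236, 92).
After α: (232, 90).
After α: (228, 88).
Z = 88 is radium.

Ra-228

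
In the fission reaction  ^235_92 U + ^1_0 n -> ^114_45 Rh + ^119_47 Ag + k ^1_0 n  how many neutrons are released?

Conserve mass number: 236 = 114 + 119 + k, so k = 236 − 233 = 3.
Check atomic number: 92 = 45 + 47 + 0 = 92. ✓

3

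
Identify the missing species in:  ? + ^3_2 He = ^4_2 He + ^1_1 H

Conserve mass number: A + 3 = 4 + 1, so A = 2.
Conserve atomic number: Z + 2 = 2 + 1, so Z = 1.
A = 2 and Z = 1 is ^2_1 H — a deuteron.

deuteron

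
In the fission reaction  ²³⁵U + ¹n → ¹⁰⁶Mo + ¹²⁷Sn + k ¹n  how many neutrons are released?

3

Conserve mass number: 236 = 106 + 127 + k, so k = 236 − 233 = 3.
Check atomic number: 92 = 42 + 50 + 0 = 92. ✓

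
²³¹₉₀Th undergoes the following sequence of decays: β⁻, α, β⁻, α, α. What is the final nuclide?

Rn-219

Start: (A, Z) = (231, 90).
After β⁻: (231, 91).
After α: (227, 89).
After β⁻: (227, 90).
After α: (223, 88).
After α: (219, 86).
Z = 86 is radon.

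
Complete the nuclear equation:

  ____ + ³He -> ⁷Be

Conserve mass number: A + 3 = 7, so A = 4.
Conserve atomic number: Z + 2 = 4, so Z = 2.
A = 4 and Z = 2 is ⁴He — an alpha particle.

alpha particle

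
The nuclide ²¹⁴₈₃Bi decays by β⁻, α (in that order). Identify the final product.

Pb-210

Start: (A, Z) = (214, 83).
After β⁻: (214, 84).
After α: (210, 82).
Z = 82 is lead.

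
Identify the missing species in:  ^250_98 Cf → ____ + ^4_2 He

Cm-246

Conserve mass number: 250 = A + 4, so A = 246.
Conserve atomic number: 98 = Z + 2, so Z = 96.
Z = 96 is curium, so the species is ^246_96 Cm.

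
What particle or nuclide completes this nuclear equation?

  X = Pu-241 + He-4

Cm-245

Conserve mass number: A = 241 + 4, so A = 245.
Conserve atomic number: Z = 94 + 2, so Z = 96.
Z = 96 is curium, so the species is Cm-245.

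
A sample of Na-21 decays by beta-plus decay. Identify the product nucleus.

Beta-plus decay: mass number changes by +0, atomic number by -1.
A: 21 = 21; Z: 11 − 1 = 10.
Z = 10 is neon, so the daughter is Ne-21.

Ne-21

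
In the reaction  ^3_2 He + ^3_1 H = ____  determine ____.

Conserve mass number: 3 + 3 = A, so A = 6.
Conserve atomic number: 2 + 1 = Z, so Z = 3.
Z = 3 is lithium, so the species is ^6_3 Li.

Li-6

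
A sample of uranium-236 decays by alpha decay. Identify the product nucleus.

Alpha decay: mass number changes by -4, atomic number by -2.
A: 236 − 4 = 232; Z: 92 − 2 = 90.
Z = 90 is thorium, so the daughter is thorium-232.

Th-232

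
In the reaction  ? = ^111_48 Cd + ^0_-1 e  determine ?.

Ag-111

Conserve mass number: A = 111 + 0, so A = 111.
Conserve atomic number: Z = 48 − 1, so Z = 47.
Z = 47 is silver, so the species is ^111_47 Ag.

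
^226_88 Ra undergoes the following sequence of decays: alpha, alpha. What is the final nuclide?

Po-218

Start: (A, Z) = (226, 88).
After α: (222, 86).
After α: (218, 84).
Z = 84 is polonium.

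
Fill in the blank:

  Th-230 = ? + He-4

Conserve mass number: 230 = A + 4, so A = 226.
Conserve atomic number: 90 = Z + 2, so Z = 88.
Z = 88 is radium, so the species is Ra-226.

Ra-226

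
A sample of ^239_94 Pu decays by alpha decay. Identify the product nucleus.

Alpha decay: mass number changes by -4, atomic number by -2.
A: 239 − 4 = 235; Z: 94 − 2 = 92.
Z = 92 is uranium, so the daughter is ^235_92 U.

U-235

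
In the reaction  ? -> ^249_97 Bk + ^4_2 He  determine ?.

Es-253

Conserve mass number: A = 249 + 4, so A = 253.
Conserve atomic number: Z = 97 + 2, so Z = 99.
Z = 99 is einsteinium, so the species is ^253_99 Es.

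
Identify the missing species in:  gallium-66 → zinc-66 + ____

Conserve mass number: 66 = 66 + A, so A = 0.
Conserve atomic number: 31 = 30 + Z, so Z = 1.
A = 0 and Z = 1 is e⁺ — a positron.

positron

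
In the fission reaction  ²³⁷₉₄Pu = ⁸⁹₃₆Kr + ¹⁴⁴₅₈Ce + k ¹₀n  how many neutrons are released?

4

Conserve mass number: 237 = 89 + 144 + k, so k = 237 − 233 = 4.
Check atomic number: 94 = 36 + 58 + 0 = 94. ✓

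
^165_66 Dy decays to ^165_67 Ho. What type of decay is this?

beta-minus decay

ΔA = 165 − 165 = 0; ΔZ = 67 − 66 = +1.
A is unchanged and Z rises by 1 — a neutron has become a proton (β⁻ decay).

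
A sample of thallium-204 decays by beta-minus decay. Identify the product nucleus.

Pb-204

Beta-minus decay: mass number changes by +0, atomic number by +1.
A: 204 = 204; Z: 81 + 1 = 82.
Z = 82 is lead, so the daughter is lead-204.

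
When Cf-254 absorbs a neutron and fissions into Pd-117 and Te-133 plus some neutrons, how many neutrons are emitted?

5

Conserve mass number: 255 = 117 + 133 + k, so k = 255 − 250 = 5.
Check atomic number: 98 = 46 + 52 + 0 = 98. ✓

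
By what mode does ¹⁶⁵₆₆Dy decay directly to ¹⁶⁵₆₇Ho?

beta-minus decay

ΔA = 165 − 165 = 0; ΔZ = 67 − 66 = +1.
A is unchanged and Z rises by 1 — a neutron has become a proton (β⁻ decay).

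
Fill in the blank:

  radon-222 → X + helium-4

Conserve mass number: 222 = A + 4, so A = 218.
Conserve atomic number: 86 = Z + 2, so Z = 84.
Z = 84 is polonium, so the species is polonium-218.

Po-218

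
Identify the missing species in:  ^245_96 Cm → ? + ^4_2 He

Pu-241

Conserve mass number: 245 = A + 4, so A = 241.
Conserve atomic number: 96 = Z + 2, so Z = 94.
Z = 94 is plutonium, so the species is ^241_94 Pu.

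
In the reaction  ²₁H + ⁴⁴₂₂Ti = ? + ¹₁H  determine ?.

Conserve mass number: 2 + 44 = A + 1, so A = 45.
Conserve atomic number: 1 + 22 = Z + 1, so Z = 22.
Z = 22 is titanium, so the species is ⁴⁵₂₂Ti.

Ti-45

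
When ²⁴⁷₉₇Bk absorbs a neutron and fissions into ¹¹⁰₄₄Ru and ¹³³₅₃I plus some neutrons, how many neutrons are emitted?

Conserve mass number: 248 = 110 + 133 + k, so k = 248 − 243 = 5.
Check atomic number: 97 = 44 + 53 + 0 = 97. ✓

5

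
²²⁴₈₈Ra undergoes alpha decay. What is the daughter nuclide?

Alpha decay: mass number changes by -4, atomic number by -2.
A: 224 − 4 = 220; Z: 88 − 2 = 86.
Z = 86 is radon, so the daughter is ²²⁰₈₆Rn.

Rn-220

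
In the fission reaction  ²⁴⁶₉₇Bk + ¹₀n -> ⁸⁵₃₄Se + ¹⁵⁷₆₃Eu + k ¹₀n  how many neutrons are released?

Conserve mass number: 247 = 85 + 157 + k, so k = 247 − 242 = 5.
Check atomic number: 97 = 34 + 63 + 0 = 97. ✓

5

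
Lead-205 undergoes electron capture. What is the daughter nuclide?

Electron capture: mass number changes by +0, atomic number by -1.
A: 205 = 205; Z: 82 − 1 = 81.
Z = 81 is thallium, so the daughter is thallium-205.

Tl-205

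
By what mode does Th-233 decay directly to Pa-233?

ΔA = 233 − 233 = 0; ΔZ = 91 − 90 = +1.
A is unchanged and Z rises by 1 — a neutron has become a proton (β⁻ decay).

beta-minus decay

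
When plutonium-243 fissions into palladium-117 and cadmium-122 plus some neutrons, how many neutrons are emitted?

Conserve mass number: 243 = 117 + 122 + k, so k = 243 − 239 = 4.
Check atomic number: 94 = 46 + 48 + 0 = 94. ✓

4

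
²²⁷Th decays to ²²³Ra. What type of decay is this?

alpha decay

ΔA = 223 − 227 = -4; ΔZ = 88 − 90 = -2.
A drops by 4 and Z drops by 2 — the signature of alpha emission.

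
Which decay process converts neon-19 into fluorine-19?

ΔA = 19 − 19 = 0; ΔZ = 9 − 10 = -1.
A is unchanged and Z drops by 1 — a proton has become a neutron (β⁺ emission or electron capture).

beta-plus decay or electron capture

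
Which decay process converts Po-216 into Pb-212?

alpha decay

ΔA = 212 − 216 = -4; ΔZ = 82 − 84 = -2.
A drops by 4 and Z drops by 2 — the signature of alpha emission.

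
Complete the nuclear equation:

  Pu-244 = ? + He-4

Conserve mass number: 244 = A + 4, so A = 240.
Conserve atomic number: 94 = Z + 2, so Z = 92.
Z = 92 is uranium, so the species is U-240.

U-240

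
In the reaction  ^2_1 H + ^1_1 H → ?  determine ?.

Conserve mass number: 2 + 1 = A, so A = 3.
Conserve atomic number: 1 + 1 = Z, so Z = 2.
Z = 2 is helium, so the species is ^3_2 He.

He-3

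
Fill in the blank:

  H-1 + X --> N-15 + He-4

Conserve mass number: 1 + A = 15 + 4, so A = 18.
Conserve atomic number: 1 + Z = 7 + 2, so Z = 8.
Z = 8 is oxygen, so the species is O-18.

O-18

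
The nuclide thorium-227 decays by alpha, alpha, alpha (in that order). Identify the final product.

Start: (A, Z) = (227, 90).
After α: (223, 88).
After α: (219, 86).
After α: (215, 84).
Z = 84 is polonium.

Po-215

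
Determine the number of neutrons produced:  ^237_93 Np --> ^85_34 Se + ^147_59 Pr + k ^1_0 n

Conserve mass number: 237 = 85 + 147 + k, so k = 237 − 232 = 5.
Check atomic number: 93 = 34 + 59 + 0 = 93. ✓

5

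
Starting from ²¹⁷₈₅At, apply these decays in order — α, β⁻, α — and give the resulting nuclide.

Pb-209

Start: (A, Z) = (217, 85).
After α: (213, 83).
After β⁻: (213, 84).
After α: (209, 82).
Z = 82 is lead.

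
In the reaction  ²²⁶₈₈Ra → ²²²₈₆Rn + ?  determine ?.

alpha particle

Conserve mass number: 226 = 222 + A, so A = 4.
Conserve atomic number: 88 = 86 + Z, so Z = 2.
A = 4 and Z = 2 is ⁴₂He — an alpha particle.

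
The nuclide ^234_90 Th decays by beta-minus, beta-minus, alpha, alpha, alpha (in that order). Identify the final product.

Rn-222

Start: (A, Z) = (234, 90).
After β⁻: (234, 91).
After β⁻: (234, 92).
After α: (230, 90).
After α: (226, 88).
After α: (222, 86).
Z = 86 is radon.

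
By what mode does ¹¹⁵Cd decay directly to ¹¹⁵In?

beta-minus decay

ΔA = 115 − 115 = 0; ΔZ = 49 − 48 = +1.
A is unchanged and Z rises by 1 — a neutron has become a proton (β⁻ decay).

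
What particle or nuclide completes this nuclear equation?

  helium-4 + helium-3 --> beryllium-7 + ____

gamma ray

Conserve mass number: 4 + 3 = 7 + A, so A = 0.
Conserve atomic number: 2 + 2 = 4 + Z, so Z = 0.
A = 0 and Z = 0 is γ — a gamma ray.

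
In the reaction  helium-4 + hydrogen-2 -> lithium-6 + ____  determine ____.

Conserve mass number: 4 + 2 = 6 + A, so A = 0.
Conserve atomic number: 2 + 1 = 3 + Z, so Z = 0.
A = 0 and Z = 0 is γ — a gamma ray.

gamma ray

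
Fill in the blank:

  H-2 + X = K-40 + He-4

Ca-42

Conserve mass number: 2 + A = 40 + 4, so A = 42.
Conserve atomic number: 1 + Z = 19 + 2, so Z = 20.
Z = 20 is calcium, so the species is Ca-42.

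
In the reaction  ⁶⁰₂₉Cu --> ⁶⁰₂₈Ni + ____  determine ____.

positron

Conserve mass number: 60 = 60 + A, so A = 0.
Conserve atomic number: 29 = 28 + Z, so Z = 1.
A = 0 and Z = 1 is ⁰₁e — a positron.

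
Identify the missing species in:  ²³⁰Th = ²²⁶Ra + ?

alpha particle

Conserve mass number: 230 = 226 + A, so A = 4.
Conserve atomic number: 90 = 88 + Z, so Z = 2.
A = 4 and Z = 2 is ⁴He — an alpha particle.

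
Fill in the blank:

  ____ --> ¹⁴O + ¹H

F-15

Conserve mass number: A = 14 + 1, so A = 15.
Conserve atomic number: Z = 8 + 1, so Z = 9.
Z = 9 is fluorine, so the species is ¹⁵F.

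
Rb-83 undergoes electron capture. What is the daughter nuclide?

Electron capture: mass number changes by +0, atomic number by -1.
A: 83 = 83; Z: 37 − 1 = 36.
Z = 36 is krypton, so the daughter is Kr-83.

Kr-83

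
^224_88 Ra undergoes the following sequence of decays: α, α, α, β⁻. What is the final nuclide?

Bi-212

Start: (A, Z) = (224, 88).
After α: (220, 86).
After α: (216, 84).
After α: (212, 82).
After β⁻: (212, 83).
Z = 83 is bismuth.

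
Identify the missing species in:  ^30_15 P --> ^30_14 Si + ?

Conserve mass number: 30 = 30 + A, so A = 0.
Conserve atomic number: 15 = 14 + Z, so Z = 1.
A = 0 and Z = 1 is ^0_1 e — a positron.

positron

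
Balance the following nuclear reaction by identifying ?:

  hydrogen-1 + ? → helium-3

Conserve mass number: 1 + A = 3, so A = 2.
Conserve atomic number: 1 + Z = 2, so Z = 1.
A = 2 and Z = 1 is hydrogen-2 — a deuteron.

deuteron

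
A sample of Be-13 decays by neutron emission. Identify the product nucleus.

Neutron emission: mass number changes by -1, atomic number by +0.
A: 13 − 1 = 12; Z: 4 = 4.
Z = 4 is beryllium, so the daughter is Be-12.

Be-12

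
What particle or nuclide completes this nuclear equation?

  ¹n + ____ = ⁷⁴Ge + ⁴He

Se-77

Conserve mass number: 1 + A = 74 + 4, so A = 77.
Conserve atomic number: 0 + Z = 32 + 2, so Z = 34.
Z = 34 is selenium, so the species is ⁷⁷Se.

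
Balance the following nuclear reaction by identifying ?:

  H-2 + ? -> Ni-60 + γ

Conserve mass number: 2 + A = 60 + 0, so A = 58.
Conserve atomic number: 1 + Z = 28 + 0, so Z = 27.
Z = 27 is cobalt, so the species is Co-58.

Co-58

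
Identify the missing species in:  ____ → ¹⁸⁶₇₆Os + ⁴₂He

Pt-190

Conserve mass number: A = 186 + 4, so A = 190.
Conserve atomic number: Z = 76 + 2, so Z = 78.
Z = 78 is platinum, so the species is ¹⁹⁰₇₈Pt.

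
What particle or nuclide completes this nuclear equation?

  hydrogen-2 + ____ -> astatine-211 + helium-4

Conserve mass number: 2 + A = 211 + 4, so A = 213.
Conserve atomic number: 1 + Z = 85 + 2, so Z = 86.
Z = 86 is radon, so the species is radon-213.

Rn-213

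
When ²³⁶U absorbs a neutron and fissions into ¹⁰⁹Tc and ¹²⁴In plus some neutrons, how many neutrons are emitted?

Conserve mass number: 237 = 109 + 124 + k, so k = 237 − 233 = 4.
Check atomic number: 92 = 43 + 49 + 0 = 92. ✓

4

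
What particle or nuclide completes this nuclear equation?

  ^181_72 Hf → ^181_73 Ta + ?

Conserve mass number: 181 = 181 + A, so A = 0.
Conserve atomic number: 72 = 73 + Z, so Z = -1.
A = 0 and Z = -1 is ^0_-1 e — a beta-minus particle.

beta-minus particle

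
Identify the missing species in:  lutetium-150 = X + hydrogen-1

Yb-149

Conserve mass number: 150 = A + 1, so A = 149.
Conserve atomic number: 71 = Z + 1, so Z = 70.
Z = 70 is ytterbium, so the species is ytterbium-149.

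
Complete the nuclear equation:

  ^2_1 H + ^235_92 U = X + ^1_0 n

Np-236

Conserve mass number: 2 + 235 = A + 1, so A = 236.
Conserve atomic number: 1 + 92 = Z + 0, so Z = 93.
Z = 93 is neptunium, so the species is ^236_93 Np.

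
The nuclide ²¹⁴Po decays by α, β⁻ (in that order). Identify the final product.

Start: (A, Z) = (214, 84).
After α: (210, 82).
After β⁻: (210, 83).
Z = 83 is bismuth.

Bi-210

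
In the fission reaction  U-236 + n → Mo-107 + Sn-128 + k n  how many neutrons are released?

2

Conserve mass number: 237 = 107 + 128 + k, so k = 237 − 235 = 2.
Check atomic number: 92 = 42 + 50 + 0 = 92. ✓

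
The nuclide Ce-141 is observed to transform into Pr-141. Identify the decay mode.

beta-minus decay

ΔA = 141 − 141 = 0; ΔZ = 59 − 58 = +1.
A is unchanged and Z rises by 1 — a neutron has become a proton (β⁻ decay).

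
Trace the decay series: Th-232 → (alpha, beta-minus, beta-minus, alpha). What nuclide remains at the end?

Ra-224

Start: (A, Z) = (232, 90).
After α: (228, 88).
After β⁻: (228, 89).
After β⁻: (228, 90).
After α: (224, 88).
Z = 88 is radium.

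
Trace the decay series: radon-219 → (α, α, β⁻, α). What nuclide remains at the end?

Start: (A, Z) = (219, 86).
After α: (215, 84).
After α: (211, 82).
After β⁻: (211, 83).
After α: (207, 81).
Z = 81 is thallium.

Tl-207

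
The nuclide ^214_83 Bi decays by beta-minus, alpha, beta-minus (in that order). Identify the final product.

Start: (A, Z) = (214, 83).
After β⁻: (214, 84).
After α: (210, 82).
After β⁻: (210, 83).
Z = 83 is bismuth.

Bi-210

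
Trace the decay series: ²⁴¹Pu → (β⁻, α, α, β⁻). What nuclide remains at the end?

Start: (A, Z) = (241, 94).
After β⁻: (241, 95).
After α: (237, 93).
After α: (233, 91).
After β⁻: (233, 92).
Z = 92 is uranium.

U-233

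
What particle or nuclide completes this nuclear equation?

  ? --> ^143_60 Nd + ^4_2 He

Sm-147

Conserve mass number: A = 143 + 4, so A = 147.
Conserve atomic number: Z = 60 + 2, so Z = 62.
Z = 62 is samarium, so the species is ^147_62 Sm.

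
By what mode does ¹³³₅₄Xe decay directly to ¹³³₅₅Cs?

beta-minus decay

ΔA = 133 − 133 = 0; ΔZ = 55 − 54 = +1.
A is unchanged and Z rises by 1 — a neutron has become a proton (β⁻ decay).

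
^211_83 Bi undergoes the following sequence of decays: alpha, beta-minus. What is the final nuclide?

Pb-207

Start: (A, Z) = (211, 83).
After α: (207, 81).
After β⁻: (207, 82).
Z = 82 is lead.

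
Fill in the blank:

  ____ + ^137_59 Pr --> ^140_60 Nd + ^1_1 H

Conserve mass number: A + 137 = 140 + 1, so A = 4.
Conserve atomic number: Z + 59 = 60 + 1, so Z = 2.
A = 4 and Z = 2 is ^4_2 He — an alpha particle.

alpha particle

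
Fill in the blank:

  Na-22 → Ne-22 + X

Conserve mass number: 22 = 22 + A, so A = 0.
Conserve atomic number: 11 = 10 + Z, so Z = 1.
A = 0 and Z = 1 is e⁺ — a positron.

positron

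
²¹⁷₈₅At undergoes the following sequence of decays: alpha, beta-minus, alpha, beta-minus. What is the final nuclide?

Bi-209

Start: (A, Z) = (217, 85).
After α: (213, 83).
After β⁻: (213, 84).
After α: (209, 82).
After β⁻: (209, 83).
Z = 83 is bismuth.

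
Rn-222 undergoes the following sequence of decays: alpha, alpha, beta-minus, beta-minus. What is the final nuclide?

Po-214

Start: (A, Z) = (222, 86).
After α: (218, 84).
After α: (214, 82).
After β⁻: (214, 83).
After β⁻: (214, 84).
Z = 84 is polonium.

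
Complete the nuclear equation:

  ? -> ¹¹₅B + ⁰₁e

Conserve mass number: A = 11 + 0, so A = 11.
Conserve atomic number: Z = 5 + 1, so Z = 6.
Z = 6 is carbon, so the species is ¹¹₆C.

C-11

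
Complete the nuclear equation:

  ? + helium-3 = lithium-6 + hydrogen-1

Conserve mass number: A + 3 = 6 + 1, so A = 4.
Conserve atomic number: Z + 2 = 3 + 1, so Z = 2.
A = 4 and Z = 2 is helium-4 — an alpha particle.

alpha particle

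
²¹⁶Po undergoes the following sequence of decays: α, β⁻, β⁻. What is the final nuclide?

Po-212

Start: (A, Z) = (216, 84).
After α: (212, 82).
After β⁻: (212, 83).
After β⁻: (212, 84).
Z = 84 is polonium.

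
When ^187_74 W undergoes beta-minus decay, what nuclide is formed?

Beta-minus decay: mass number changes by +0, atomic number by +1.
A: 187 = 187; Z: 74 + 1 = 75.
Z = 75 is rhenium, so the daughter is ^187_75 Re.

Re-187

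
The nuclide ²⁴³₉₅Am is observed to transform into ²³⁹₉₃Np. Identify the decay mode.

alpha decay

ΔA = 239 − 243 = -4; ΔZ = 93 − 95 = -2.
A drops by 4 and Z drops by 2 — the signature of alpha emission.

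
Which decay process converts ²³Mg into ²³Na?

beta-plus decay or electron capture

ΔA = 23 − 23 = 0; ΔZ = 11 − 12 = -1.
A is unchanged and Z drops by 1 — a proton has become a neutron (β⁺ emission or electron capture).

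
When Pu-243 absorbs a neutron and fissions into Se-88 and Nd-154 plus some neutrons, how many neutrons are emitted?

Conserve mass number: 244 = 88 + 154 + k, so k = 244 − 242 = 2.
Check atomic number: 94 = 34 + 60 + 0 = 94. ✓

2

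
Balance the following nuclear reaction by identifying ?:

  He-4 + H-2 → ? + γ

Li-6

Conserve mass number: 4 + 2 = A + 0, so A = 6.
Conserve atomic number: 2 + 1 = Z + 0, so Z = 3.
Z = 3 is lithium, so the species is Li-6.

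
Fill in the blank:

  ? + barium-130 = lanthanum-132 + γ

Conserve mass number: A + 130 = 132 + 0, so A = 2.
Conserve atomic number: Z + 56 = 57 + 0, so Z = 1.
A = 2 and Z = 1 is hydrogen-2 — a deuteron.

deuteron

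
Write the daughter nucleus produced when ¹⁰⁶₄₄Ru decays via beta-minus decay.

Beta-minus decay: mass number changes by +0, atomic number by +1.
A: 106 = 106; Z: 44 + 1 = 45.
Z = 45 is rhodium, so the daughter is ¹⁰⁶₄₅Rh.

Rh-106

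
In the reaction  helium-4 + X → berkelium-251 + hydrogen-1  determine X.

Conserve mass number: 4 + A = 251 + 1, so A = 248.
Conserve atomic number: 2 + Z = 97 + 1, so Z = 96.
Z = 96 is curium, so the species is curium-248.

Cm-248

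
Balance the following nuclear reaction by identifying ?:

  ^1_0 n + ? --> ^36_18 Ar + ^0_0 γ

Ar-35

Conserve mass number: 1 + A = 36 + 0, so A = 35.
Conserve atomic number: 0 + Z = 18 + 0, so Z = 18.
Z = 18 is argon, so the species is ^35_18 Ar.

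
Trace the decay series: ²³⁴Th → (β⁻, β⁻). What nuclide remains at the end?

U-234

Start: (A, Z) = (234, 90).
After β⁻: (234, 91).
After β⁻: (234, 92).
Z = 92 is uranium.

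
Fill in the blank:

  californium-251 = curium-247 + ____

Conserve mass number: 251 = 247 + A, so A = 4.
Conserve atomic number: 98 = 96 + Z, so Z = 2.
A = 4 and Z = 2 is helium-4 — an alpha particle.

alpha particle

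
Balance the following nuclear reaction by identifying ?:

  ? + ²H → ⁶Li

alpha particle

Conserve mass number: A + 2 = 6, so A = 4.
Conserve atomic number: Z + 1 = 3, so Z = 2.
A = 4 and Z = 2 is ⁴He — an alpha particle.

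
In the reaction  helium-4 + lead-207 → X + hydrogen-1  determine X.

Conserve mass number: 4 + 207 = A + 1, so A = 210.
Conserve atomic number: 2 + 82 = Z + 1, so Z = 83.
Z = 83 is bismuth, so the species is bismuth-210.

Bi-210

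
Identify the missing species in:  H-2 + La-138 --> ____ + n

Conserve mass number: 2 + 138 = A + 1, so A = 139.
Conserve atomic number: 1 + 57 = Z + 0, so Z = 58.
Z = 58 is cerium, so the species is Ce-139.

Ce-139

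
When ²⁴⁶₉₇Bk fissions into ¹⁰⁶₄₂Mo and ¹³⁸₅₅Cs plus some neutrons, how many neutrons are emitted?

Conserve mass number: 246 = 106 + 138 + k, so k = 246 − 244 = 2.
Check atomic number: 97 = 42 + 55 + 0 = 97. ✓

2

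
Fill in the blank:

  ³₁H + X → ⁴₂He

Conserve mass number: 3 + A = 4, so A = 1.
Conserve atomic number: 1 + Z = 2, so Z = 1.
A = 1 and Z = 1 is ¹₁H — a proton.

proton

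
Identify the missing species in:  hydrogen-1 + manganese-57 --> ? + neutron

Conserve mass number: 1 + 57 = A + 1, so A = 57.
Conserve atomic number: 1 + 25 = Z + 0, so Z = 26.
Z = 26 is iron, so the species is iron-57.

Fe-57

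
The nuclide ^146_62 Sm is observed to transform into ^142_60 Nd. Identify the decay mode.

alpha decay

ΔA = 142 − 146 = -4; ΔZ = 60 − 62 = -2.
A drops by 4 and Z drops by 2 — the signature of alpha emission.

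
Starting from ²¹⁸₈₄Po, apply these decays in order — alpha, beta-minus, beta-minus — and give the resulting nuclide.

Po-214

Start: (A, Z) = (218, 84).
After α: (214, 82).
After β⁻: (214, 83).
After β⁻: (214, 84).
Z = 84 is polonium.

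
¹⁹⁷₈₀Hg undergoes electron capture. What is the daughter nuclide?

Electron capture: mass number changes by +0, atomic number by -1.
A: 197 = 197; Z: 80 − 1 = 79.
Z = 79 is gold, so the daughter is ¹⁹⁷₇₉Au.

Au-197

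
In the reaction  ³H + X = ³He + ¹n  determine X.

Conserve mass number: 3 + A = 3 + 1, so A = 1.
Conserve atomic number: 1 + Z = 2 + 0, so Z = 1.
A = 1 and Z = 1 is ¹H — a proton.

proton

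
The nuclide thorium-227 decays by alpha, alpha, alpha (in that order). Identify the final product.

Start: (A, Z) = (227, 90).
After α: (223, 88).
After α: (219, 86).
After α: (215, 84).
Z = 84 is polonium.

Po-215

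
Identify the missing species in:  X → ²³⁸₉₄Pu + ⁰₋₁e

Np-238

Conserve mass number: A = 238 + 0, so A = 238.
Conserve atomic number: Z = 94 − 1, so Z = 93.
Z = 93 is neptunium, so the species is ²³⁸₉₃Np.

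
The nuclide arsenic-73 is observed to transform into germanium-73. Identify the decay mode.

ΔA = 73 − 73 = 0; ΔZ = 32 − 33 = -1.
A is unchanged and Z drops by 1 — a proton has become a neutron (β⁺ emission or electron capture).

beta-plus decay or electron capture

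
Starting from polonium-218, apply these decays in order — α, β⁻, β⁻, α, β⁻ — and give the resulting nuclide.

Bi-210

Start: (A, Z) = (218, 84).
After α: (214, 82).
After β⁻: (214, 83).
After β⁻: (214, 84).
After α: (210, 82).
After β⁻: (210, 83).
Z = 83 is bismuth.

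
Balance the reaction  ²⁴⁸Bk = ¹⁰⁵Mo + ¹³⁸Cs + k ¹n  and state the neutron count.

Conserve mass number: 248 = 105 + 138 + k, so k = 248 − 243 = 5.
Check atomic number: 97 = 42 + 55 + 0 = 97. ✓

5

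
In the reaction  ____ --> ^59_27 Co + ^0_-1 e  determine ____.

Fe-59

Conserve mass number: A = 59 + 0, so A = 59.
Conserve atomic number: Z = 27 − 1, so Z = 26.
Z = 26 is iron, so the species is ^59_26 Fe.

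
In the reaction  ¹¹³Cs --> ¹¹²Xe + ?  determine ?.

proton

Conserve mass number: 113 = 112 + A, so A = 1.
Conserve atomic number: 55 = 54 + Z, so Z = 1.
A = 1 and Z = 1 is ¹H — a proton.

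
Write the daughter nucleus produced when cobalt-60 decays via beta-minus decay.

Ni-60

Beta-minus decay: mass number changes by +0, atomic number by +1.
A: 60 = 60; Z: 27 + 1 = 28.
Z = 28 is nickel, so the daughter is nickel-60.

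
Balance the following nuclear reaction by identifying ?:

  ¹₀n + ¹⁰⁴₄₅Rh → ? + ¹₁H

Ru-104

Conserve mass number: 1 + 104 = A + 1, so A = 104.
Conserve atomic number: 0 + 45 = Z + 1, so Z = 44.
Z = 44 is ruthenium, so the species is ¹⁰⁴₄₄Ru.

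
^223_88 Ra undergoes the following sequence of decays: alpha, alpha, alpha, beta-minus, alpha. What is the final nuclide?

Start: (A, Z) = (223, 88).
After α: (219, 86).
After α: (215, 84).
After α: (211, 82).
After β⁻: (211, 83).
After α: (207, 81).
Z = 81 is thallium.

Tl-207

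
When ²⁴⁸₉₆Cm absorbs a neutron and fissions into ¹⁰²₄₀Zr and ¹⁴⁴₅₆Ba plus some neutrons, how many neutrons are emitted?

Conserve mass number: 249 = 102 + 144 + k, so k = 249 − 246 = 3.
Check atomic number: 96 = 40 + 56 + 0 = 96. ✓

3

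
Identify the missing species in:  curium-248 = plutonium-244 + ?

alpha particle

Conserve mass number: 248 = 244 + A, so A = 4.
Conserve atomic number: 96 = 94 + Z, so Z = 2.
A = 4 and Z = 2 is helium-4 — an alpha particle.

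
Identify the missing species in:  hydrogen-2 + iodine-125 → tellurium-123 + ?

alpha particle

Conserve mass number: 2 + 125 = 123 + A, so A = 4.
Conserve atomic number: 1 + 53 = 52 + Z, so Z = 2.
A = 4 and Z = 2 is helium-4 — an alpha particle.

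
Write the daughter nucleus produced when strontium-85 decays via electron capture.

Electron capture: mass number changes by +0, atomic number by -1.
A: 85 = 85; Z: 38 − 1 = 37.
Z = 37 is rubidium, so the daughter is rubidium-85.

Rb-85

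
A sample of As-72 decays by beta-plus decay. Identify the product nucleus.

Ge-72

Beta-plus decay: mass number changes by +0, atomic number by -1.
A: 72 = 72; Z: 33 − 1 = 32.
Z = 32 is germanium, so the daughter is Ge-72.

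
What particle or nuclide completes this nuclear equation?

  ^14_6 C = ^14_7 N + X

Conserve mass number: 14 = 14 + A, so A = 0.
Conserve atomic number: 6 = 7 + Z, so Z = -1.
A = 0 and Z = -1 is ^0_-1 e — a beta-minus particle.

beta-minus particle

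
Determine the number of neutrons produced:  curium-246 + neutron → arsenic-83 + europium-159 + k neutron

5

Conserve mass number: 247 = 83 + 159 + k, so k = 247 − 242 = 5.
Check atomic number: 96 = 33 + 63 + 0 = 96. ✓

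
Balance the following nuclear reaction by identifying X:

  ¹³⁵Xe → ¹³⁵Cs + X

Conserve mass number: 135 = 135 + A, so A = 0.
Conserve atomic number: 54 = 55 + Z, so Z = -1.
A = 0 and Z = -1 is e⁻ — a beta-minus particle.

beta-minus particle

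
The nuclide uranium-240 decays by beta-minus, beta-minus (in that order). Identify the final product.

Pu-240

Start: (A, Z) = (240, 92).
After β⁻: (240, 93).
After β⁻: (240, 94).
Z = 94 is plutonium.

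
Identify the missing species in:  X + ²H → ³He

proton

Conserve mass number: A + 2 = 3, so A = 1.
Conserve atomic number: Z + 1 = 2, so Z = 1.
A = 1 and Z = 1 is ¹H — a proton.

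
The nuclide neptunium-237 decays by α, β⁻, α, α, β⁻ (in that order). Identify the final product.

Start: (A, Z) = (237, 93).
After α: (233, 91).
After β⁻: (233, 92).
After α: (229, 90).
After α: (225, 88).
After β⁻: (225, 89).
Z = 89 is actinium.

Ac-225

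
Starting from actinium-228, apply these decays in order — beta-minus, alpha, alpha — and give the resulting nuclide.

Rn-220

Start: (A, Z) = (228, 89).
After β⁻: (228, 90).
After α: (224, 88).
After α: (220, 86).
Z = 86 is radon.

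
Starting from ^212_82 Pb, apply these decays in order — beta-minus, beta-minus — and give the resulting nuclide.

Start: (A, Z) = (212, 82).
After β⁻: (212, 83).
After β⁻: (212, 84).
Z = 84 is polonium.

Po-212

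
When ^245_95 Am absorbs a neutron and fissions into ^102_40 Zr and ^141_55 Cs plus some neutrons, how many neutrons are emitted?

Conserve mass number: 246 = 102 + 141 + k, so k = 246 − 243 = 3.
Check atomic number: 95 = 40 + 55 + 0 = 95. ✓

3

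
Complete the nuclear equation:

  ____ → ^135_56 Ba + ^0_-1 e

Cs-135

Conserve mass number: A = 135 + 0, so A = 135.
Conserve atomic number: Z = 56 − 1, so Z = 55.
Z = 55 is caesium, so the species is ^135_55 Cs.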